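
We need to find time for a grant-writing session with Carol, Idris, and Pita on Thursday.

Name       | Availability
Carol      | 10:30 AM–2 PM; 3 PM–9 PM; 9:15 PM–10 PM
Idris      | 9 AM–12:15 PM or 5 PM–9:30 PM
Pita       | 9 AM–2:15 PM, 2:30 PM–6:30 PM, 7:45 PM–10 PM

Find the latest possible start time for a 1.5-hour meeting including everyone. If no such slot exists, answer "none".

Carol ∩ Idris: 10:30-12:15, 17:00-21:00, 21:15-21:30.
Carol ∩ Idris ∩ Pita: 10:30-12:15, 17:00-18:30, 19:45-21:00, 21:15-21:30.
The last common window of at least 90 minutes is 17:00-18:30; a 90-minute meeting can start as late as 17:00 and still end by 18:30.

17:00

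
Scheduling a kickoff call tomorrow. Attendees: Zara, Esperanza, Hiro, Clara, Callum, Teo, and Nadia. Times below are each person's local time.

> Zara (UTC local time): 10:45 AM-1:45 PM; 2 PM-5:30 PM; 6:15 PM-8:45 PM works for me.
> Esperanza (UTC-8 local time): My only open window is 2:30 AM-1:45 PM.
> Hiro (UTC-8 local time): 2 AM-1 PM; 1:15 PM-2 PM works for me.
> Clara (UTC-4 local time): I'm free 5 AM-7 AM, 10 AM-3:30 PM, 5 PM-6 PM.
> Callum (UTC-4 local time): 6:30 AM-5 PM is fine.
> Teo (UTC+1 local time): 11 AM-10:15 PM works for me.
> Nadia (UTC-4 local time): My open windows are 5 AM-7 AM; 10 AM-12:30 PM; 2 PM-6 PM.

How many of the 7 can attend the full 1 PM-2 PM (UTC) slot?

4

Zara in UTC: 10:45-13:45, 14:00-17:30, 18:15-20:45.
Esperanza in UTC: 10:30-21:45 (add 8h to convert from UTC-8).
Hiro in UTC: 10:00-21:00, 21:15-22:00 (add 8h to convert from UTC-8).
Clara in UTC: 09:00-11:00, 14:00-19:30, 21:00-22:00 (add 4h to convert from UTC-4).
Callum in UTC: 10:30-21:00 (add 4h to convert from UTC-4).
Teo in UTC: 10:00-21:15 (subtract 1h to convert from UTC+1).
Nadia in UTC: 09:00-11:00, 14:00-16:30, 18:00-22:00 (add 4h to convert from UTC-4).
Esperanza, Hiro, Callum, and Teo can make the full 13:00-14:00 slot — that's 4.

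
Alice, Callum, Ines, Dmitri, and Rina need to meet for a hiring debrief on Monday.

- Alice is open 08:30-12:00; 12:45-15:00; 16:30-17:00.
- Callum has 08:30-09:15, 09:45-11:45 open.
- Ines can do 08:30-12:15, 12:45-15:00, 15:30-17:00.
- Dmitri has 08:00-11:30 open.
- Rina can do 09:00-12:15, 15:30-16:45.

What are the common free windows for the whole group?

09:00-09:15, 09:45-11:30

Alice ∩ Callum: 08:30-09:15, 09:45-11:45.
Alice ∩ Callum ∩ Ines: 08:30-09:15, 09:45-11:45.
Alice ∩ Callum ∩ Ines ∩ Dmitri: 08:30-09:15, 09:45-11:30.
Alice ∩ Callum ∩ Ines ∩ Dmitri ∩ Rina: 09:00-09:15, 09:45-11:30.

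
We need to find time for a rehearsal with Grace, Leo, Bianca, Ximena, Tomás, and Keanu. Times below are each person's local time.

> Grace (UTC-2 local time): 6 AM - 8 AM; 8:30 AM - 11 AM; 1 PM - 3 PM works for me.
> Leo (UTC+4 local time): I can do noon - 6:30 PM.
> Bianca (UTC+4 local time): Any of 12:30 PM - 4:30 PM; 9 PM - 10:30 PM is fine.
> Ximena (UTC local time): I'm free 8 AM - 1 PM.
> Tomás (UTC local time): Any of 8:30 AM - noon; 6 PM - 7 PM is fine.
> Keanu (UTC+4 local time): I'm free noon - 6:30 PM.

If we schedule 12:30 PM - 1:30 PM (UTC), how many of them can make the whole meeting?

2

Grace in UTC: 08:00-10:00, 10:30-13:00, 15:00-17:00 (add 2h to convert from UTC-2).
Leo in UTC: 08:00-14:30 (subtract 4h to convert from UTC+4).
Bianca in UTC: 08:30-12:30, 17:00-18:30 (subtract 4h to convert from UTC+4).
Ximena in UTC: 08:00-13:00.
Tomás in UTC: 08:30-12:00, 18:00-19:00.
Keanu in UTC: 08:00-14:30 (subtract 4h to convert from UTC+4).
Leo and Keanu can make the full 12:30-13:30 slot — that's 2.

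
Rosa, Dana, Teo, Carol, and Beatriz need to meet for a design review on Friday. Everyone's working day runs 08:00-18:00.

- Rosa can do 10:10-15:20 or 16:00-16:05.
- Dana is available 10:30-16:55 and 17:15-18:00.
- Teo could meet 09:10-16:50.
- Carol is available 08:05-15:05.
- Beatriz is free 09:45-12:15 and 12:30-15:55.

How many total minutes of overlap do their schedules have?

Rosa ∩ Dana: 10:30-15:20, 16:00-16:05.
Rosa ∩ Dana ∩ Teo: 10:30-15:20, 16:00-16:05.
Rosa ∩ Dana ∩ Teo ∩ Carol: 10:30-15:05.
Rosa ∩ Dana ∩ Teo ∩ Carol ∩ Beatriz: 10:30-12:15, 12:30-15:05.
Summing the common windows: 105 + 155 = 260 minutes.

260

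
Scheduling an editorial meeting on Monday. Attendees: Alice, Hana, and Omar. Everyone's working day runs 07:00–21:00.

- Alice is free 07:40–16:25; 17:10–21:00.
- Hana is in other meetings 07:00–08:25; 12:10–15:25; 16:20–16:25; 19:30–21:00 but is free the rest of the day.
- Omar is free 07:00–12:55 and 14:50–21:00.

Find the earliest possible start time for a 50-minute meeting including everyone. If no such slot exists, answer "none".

08:25

Alice free: 07:40-16:25, 17:10-21:00.
Hana free: 08:25-12:10, 15:25-16:20, 16:25-19:30 (invert busy blocks within the working day).
Omar free: 07:00-12:55, 14:50-21:00.
Alice ∩ Hana: 08:25-12:10, 15:25-16:20, 17:10-19:30.
Alice ∩ Hana ∩ Omar: 08:25-12:10, 15:25-16:20, 17:10-19:30.
So the common availability across everyone is 08:25-12:10, 15:25-16:20, 17:10-19:30.
The first common window of at least 50 minutes is 08:25-12:10, so the earliest start is 08:25.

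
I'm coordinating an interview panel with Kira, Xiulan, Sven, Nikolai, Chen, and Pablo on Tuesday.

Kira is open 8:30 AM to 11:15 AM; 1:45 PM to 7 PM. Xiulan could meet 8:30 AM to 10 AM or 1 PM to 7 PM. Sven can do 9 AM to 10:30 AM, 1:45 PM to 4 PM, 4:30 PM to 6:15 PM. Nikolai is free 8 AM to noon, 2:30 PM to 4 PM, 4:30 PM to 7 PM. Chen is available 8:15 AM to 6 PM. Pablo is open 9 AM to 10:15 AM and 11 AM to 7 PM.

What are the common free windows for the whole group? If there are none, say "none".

09:00-10:00, 14:30-16:00, 16:30-18:00

Kira ∩ Xiulan: 08:30-10:00, 13:45-19:00.
Kira ∩ Xiulan ∩ Sven: 09:00-10:00, 13:45-16:00, 16:30-18:15.
Kira ∩ Xiulan ∩ Sven ∩ Nikolai: 09:00-10:00, 14:30-16:00, 16:30-18:15.
Kira ∩ Xiulan ∩ Sven ∩ Nikolai ∩ Chen: 09:00-10:00, 14:30-16:00, 16:30-18:00.
Kira ∩ Xiulan ∩ Sven ∩ Nikolai ∩ Chen ∩ Pablo: 09:00-10:00, 14:30-16:00, 16:30-18:00.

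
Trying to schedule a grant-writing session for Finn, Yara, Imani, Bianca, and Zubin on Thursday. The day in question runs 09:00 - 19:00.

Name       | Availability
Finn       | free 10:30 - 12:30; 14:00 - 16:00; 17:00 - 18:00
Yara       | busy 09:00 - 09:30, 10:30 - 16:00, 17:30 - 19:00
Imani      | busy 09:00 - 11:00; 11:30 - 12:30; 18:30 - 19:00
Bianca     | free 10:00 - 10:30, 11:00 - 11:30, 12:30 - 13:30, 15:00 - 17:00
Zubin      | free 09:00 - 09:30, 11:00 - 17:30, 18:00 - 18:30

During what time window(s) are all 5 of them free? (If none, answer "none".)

Finn free: 10:30-12:30, 14:00-16:00, 17:00-18:00.
Yara free: 09:30-10:30, 16:00-17:30 (invert busy blocks within the working day).
Imani free: 11:00-11:30, 12:30-18:30 (invert busy blocks within the working day).
Bianca free: 10:00-10:30, 11:00-11:30, 12:30-13:30, 15:00-17:00.
Zubin free: 09:00-09:30, 11:00-17:30, 18:00-18:30.
Finn ∩ Yara: 17:00-17:30.
Finn ∩ Yara ∩ Imani: 17:00-17:30.
Finn ∩ Yara ∩ Imani ∩ Bianca: ∅.
Finn ∩ Yara ∩ Imani ∩ Bianca ∩ Zubin: ∅.
There is no time when everyone is free.

none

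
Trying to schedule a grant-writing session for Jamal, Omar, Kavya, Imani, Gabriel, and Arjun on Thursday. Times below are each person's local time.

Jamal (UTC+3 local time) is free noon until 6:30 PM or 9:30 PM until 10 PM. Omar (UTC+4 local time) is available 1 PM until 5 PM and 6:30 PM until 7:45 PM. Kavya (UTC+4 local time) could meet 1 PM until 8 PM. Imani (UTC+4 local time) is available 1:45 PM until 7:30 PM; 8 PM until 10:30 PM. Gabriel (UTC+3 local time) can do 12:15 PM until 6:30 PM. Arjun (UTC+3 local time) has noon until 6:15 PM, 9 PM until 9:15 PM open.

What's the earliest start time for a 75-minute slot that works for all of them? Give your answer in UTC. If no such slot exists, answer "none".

09:45

Jamal in UTC: 09:00-15:30, 18:30-19:00 (subtract 3h to convert from UTC+3).
Omar in UTC: 09:00-13:00, 14:30-15:45 (subtract 4h to convert from UTC+4).
Kavya in UTC: 09:00-16:00 (subtract 4h to convert from UTC+4).
Imani in UTC: 09:45-15:30, 16:00-18:30 (subtract 4h to convert from UTC+4).
Gabriel in UTC: 09:15-15:30 (subtract 3h to convert from UTC+3).
Arjun in UTC: 09:00-15:15, 18:00-18:15 (subtract 3h to convert from UTC+3).
Jamal ∩ Omar: 09:00-13:00, 14:30-15:30.
Jamal ∩ Omar ∩ Kavya: 09:00-13:00, 14:30-15:30.
Jamal ∩ Omar ∩ Kavya ∩ Imani: 09:45-13:00, 14:30-15:30.
Jamal ∩ Omar ∩ Kavya ∩ Imani ∩ Gabriel: 09:45-13:00, 14:30-15:30.
Jamal ∩ Omar ∩ Kavya ∩ Imani ∩ Gabriel ∩ Arjun: 09:45-13:00, 14:30-15:15.
Those are the intersection windows.
The first common window of at least 75 minutes is 09:45-13:00, so the earliest start is 09:45.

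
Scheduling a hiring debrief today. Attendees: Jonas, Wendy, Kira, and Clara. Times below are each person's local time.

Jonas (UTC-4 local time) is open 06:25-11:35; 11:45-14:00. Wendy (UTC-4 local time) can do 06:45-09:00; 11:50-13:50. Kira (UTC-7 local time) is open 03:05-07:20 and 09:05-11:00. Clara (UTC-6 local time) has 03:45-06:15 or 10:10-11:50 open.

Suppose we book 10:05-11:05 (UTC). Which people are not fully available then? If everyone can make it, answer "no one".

Jonas in UTC: 10:25-15:35, 15:45-18:00 (add 4h to convert from UTC-4).
Wendy in UTC: 10:45-13:00, 15:50-17:50 (add 4h to convert from UTC-4).
Kira in UTC: 10:05-14:20, 16:05-18:00 (add 7h to convert from UTC-7).
Clara in UTC: 09:45-12:15, 16:10-17:50 (add 6h to convert from UTC-6).
Jonas: not fully free for 10:05-11:05. Wendy: not fully free for 10:05-11:05. Kira: free for 10:05-11:05. Clara: free for 10:05-11:05.

Jonas, Wendy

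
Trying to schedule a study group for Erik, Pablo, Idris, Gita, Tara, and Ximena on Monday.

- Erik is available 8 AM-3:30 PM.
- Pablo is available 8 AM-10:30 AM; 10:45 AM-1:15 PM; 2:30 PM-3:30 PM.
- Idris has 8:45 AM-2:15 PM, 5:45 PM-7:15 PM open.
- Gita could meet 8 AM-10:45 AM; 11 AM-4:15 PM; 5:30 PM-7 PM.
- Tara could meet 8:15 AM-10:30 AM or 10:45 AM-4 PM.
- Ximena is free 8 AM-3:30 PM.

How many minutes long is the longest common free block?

135

Erik ∩ Pablo: 08:00-10:30, 10:45-13:15, 14:30-15:30.
Erik ∩ Pablo ∩ Idris: 08:45-10:30, 10:45-13:15.
Erik ∩ Pablo ∩ Idris ∩ Gita: 08:45-10:30, 11:00-13:15.
Erik ∩ Pablo ∩ Idris ∩ Gita ∩ Tara: 08:45-10:30, 11:00-13:15.
Erik ∩ Pablo ∩ Idris ∩ Gita ∩ Tara ∩ Ximena: 08:45-10:30, 11:00-13:15.
Those are the intersection windows.
The longest is 11:00-13:15 at 135 minutes.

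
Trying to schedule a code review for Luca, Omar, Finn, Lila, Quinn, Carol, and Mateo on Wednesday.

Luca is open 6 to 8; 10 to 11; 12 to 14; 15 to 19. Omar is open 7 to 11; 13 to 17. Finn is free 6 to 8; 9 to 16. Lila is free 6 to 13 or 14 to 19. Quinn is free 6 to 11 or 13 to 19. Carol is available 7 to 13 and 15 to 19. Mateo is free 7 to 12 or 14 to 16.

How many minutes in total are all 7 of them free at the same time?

180

Luca ∩ Omar: 07:00-08:00, 10:00-11:00, 13:00-14:00, 15:00-17:00.
Luca ∩ Omar ∩ Finn: 07:00-08:00, 10:00-11:00, 13:00-14:00, 15:00-16:00.
Luca ∩ Omar ∩ Finn ∩ Lila: 07:00-08:00, 10:00-11:00, 15:00-16:00.
Luca ∩ Omar ∩ Finn ∩ Lila ∩ Quinn: 07:00-08:00, 10:00-11:00, 15:00-16:00.
Luca ∩ Omar ∩ Finn ∩ Lila ∩ Quinn ∩ Carol: 07:00-08:00, 10:00-11:00, 15:00-16:00.
Luca ∩ Omar ∩ Finn ∩ Lila ∩ Quinn ∩ Carol ∩ Mateo: 07:00-08:00, 10:00-11:00, 15:00-16:00.
Summing the common windows: 60 + 60 + 60 = 180 minutes.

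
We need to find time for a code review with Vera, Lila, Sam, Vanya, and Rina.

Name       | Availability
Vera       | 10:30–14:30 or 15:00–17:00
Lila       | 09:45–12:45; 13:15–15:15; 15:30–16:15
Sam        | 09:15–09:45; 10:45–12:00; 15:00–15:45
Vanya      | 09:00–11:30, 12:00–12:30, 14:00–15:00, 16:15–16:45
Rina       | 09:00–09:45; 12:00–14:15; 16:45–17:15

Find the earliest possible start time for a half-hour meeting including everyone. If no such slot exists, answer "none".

Vera ∩ Lila: 10:30-12:45, 13:15-14:30, 15:00-15:15, 15:30-16:15.
Vera ∩ Lila ∩ Sam: 10:45-12:00, 15:00-15:15, 15:30-15:45.
Vera ∩ Lila ∩ Sam ∩ Vanya: 10:45-11:30.
Vera ∩ Lila ∩ Sam ∩ Vanya ∩ Rina: ∅.
There is no time when everyone is free.
No common window is at least 30 minutes long.

none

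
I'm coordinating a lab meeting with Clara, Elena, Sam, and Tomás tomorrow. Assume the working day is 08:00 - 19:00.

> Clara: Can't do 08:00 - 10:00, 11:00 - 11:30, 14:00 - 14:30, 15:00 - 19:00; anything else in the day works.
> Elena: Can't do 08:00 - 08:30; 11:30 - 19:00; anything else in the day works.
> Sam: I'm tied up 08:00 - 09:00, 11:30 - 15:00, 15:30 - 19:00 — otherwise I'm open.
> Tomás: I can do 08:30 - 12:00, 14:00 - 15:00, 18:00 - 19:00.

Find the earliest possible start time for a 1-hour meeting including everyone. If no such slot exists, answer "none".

10:00

Clara free: 10:00-11:00, 11:30-14:00, 14:30-15:00 (invert busy blocks within the working day).
Elena free: 08:30-11:30 (invert busy blocks within the working day).
Sam free: 09:00-11:30, 15:00-15:30 (invert busy blocks within the working day).
Tomás free: 08:30-12:00, 14:00-15:00, 18:00-19:00.
Clara ∩ Elena: 10:00-11:00.
Clara ∩ Elena ∩ Sam: 10:00-11:00.
Clara ∩ Elena ∩ Sam ∩ Tomás: 10:00-11:00.
Those are the intersection windows.
The first common window of at least 60 minutes is 10:00-11:00, so the earliest start is 10:00.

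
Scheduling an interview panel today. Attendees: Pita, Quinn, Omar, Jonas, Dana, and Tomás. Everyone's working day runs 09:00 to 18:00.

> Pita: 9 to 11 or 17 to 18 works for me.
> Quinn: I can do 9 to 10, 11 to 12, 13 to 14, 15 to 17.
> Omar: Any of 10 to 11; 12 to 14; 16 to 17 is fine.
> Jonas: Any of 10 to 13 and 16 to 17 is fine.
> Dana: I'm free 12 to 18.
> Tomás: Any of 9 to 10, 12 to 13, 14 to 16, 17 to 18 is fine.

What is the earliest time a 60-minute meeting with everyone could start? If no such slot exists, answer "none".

none

Pita ∩ Quinn: 09:00-10:00.
Pita ∩ Quinn ∩ Omar: ∅.
Pita ∩ Quinn ∩ Omar ∩ Jonas: ∅.
Pita ∩ Quinn ∩ Omar ∩ Jonas ∩ Dana: ∅.
Pita ∩ Quinn ∩ Omar ∩ Jonas ∩ Dana ∩ Tomás: ∅.
There is no time when everyone is free.
No common window is at least 60 minutes long.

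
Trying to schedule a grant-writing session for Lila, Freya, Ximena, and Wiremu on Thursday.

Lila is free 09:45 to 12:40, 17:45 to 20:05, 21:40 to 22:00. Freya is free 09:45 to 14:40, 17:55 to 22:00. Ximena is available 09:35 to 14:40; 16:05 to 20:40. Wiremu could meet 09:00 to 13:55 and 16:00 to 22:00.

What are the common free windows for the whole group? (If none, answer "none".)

09:45-12:40, 17:55-20:05

Lila ∩ Freya: 09:45-12:40, 17:55-20:05, 21:40-22:00.
Lila ∩ Freya ∩ Ximena: 09:45-12:40, 17:55-20:05.
Lila ∩ Freya ∩ Ximena ∩ Wiremu: 09:45-12:40, 17:55-20:05.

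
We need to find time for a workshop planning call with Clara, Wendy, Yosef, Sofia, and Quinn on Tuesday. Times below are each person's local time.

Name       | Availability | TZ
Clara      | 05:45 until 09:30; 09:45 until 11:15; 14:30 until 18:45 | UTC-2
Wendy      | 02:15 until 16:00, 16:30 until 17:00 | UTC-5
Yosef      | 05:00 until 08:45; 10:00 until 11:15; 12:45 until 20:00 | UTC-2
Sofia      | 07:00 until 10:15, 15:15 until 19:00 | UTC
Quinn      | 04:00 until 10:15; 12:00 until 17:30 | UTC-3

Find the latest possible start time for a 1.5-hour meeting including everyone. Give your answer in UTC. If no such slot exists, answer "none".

17:30

Clara in UTC: 07:45-11:30, 11:45-13:15, 16:30-20:45 (add 2h to convert from UTC-2).
Wendy in UTC: 07:15-21:00, 21:30-22:00 (add 5h to convert from UTC-5).
Yosef in UTC: 07:00-10:45, 12:00-13:15, 14:45-22:00 (add 2h to convert from UTC-2).
Sofia in UTC: 07:00-10:15, 15:15-19:00.
Quinn in UTC: 07:00-13:15, 15:00-20:30 (add 3h to convert from UTC-3).
Clara ∩ Wendy: 07:45-11:30, 11:45-13:15, 16:30-20:45.
Clara ∩ Wendy ∩ Yosef: 07:45-10:45, 12:00-13:15, 16:30-20:45.
Clara ∩ Wendy ∩ Yosef ∩ Sofia: 07:45-10:15, 16:30-19:00.
Clara ∩ Wendy ∩ Yosef ∩ Sofia ∩ Quinn: 07:45-10:15, 16:30-19:00.
The last common window of at least 90 minutes is 16:30-19:00; a 90-minute meeting can start as late as 17:30 and still end by 19:00.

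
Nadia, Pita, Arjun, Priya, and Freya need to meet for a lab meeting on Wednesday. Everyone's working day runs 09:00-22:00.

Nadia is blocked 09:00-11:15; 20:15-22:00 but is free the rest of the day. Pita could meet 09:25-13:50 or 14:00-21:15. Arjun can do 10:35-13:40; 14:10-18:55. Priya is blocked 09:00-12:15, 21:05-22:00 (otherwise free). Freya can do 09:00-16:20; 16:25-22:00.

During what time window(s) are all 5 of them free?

12:15-13:40, 14:10-16:20, 16:25-18:55

Nadia free: 11:15-20:15 (invert busy blocks within the working day).
Pita free: 09:25-13:50, 14:00-21:15.
Arjun free: 10:35-13:40, 14:10-18:55.
Priya free: 12:15-21:05 (invert busy blocks within the working day).
Freya free: 09:00-16:20, 16:25-22:00.
Nadia ∩ Pita: 11:15-13:50, 14:00-20:15.
Nadia ∩ Pita ∩ Arjun: 11:15-13:40, 14:10-18:55.
Nadia ∩ Pita ∩ Arjun ∩ Priya: 12:15-13:40, 14:10-18:55.
Nadia ∩ Pita ∩ Arjun ∩ Priya ∩ Freya: 12:15-13:40, 14:10-16:20, 16:25-18:55.
So the common availability across everyone is 12:15-13:40, 14:10-16:20, 16:25-18:55.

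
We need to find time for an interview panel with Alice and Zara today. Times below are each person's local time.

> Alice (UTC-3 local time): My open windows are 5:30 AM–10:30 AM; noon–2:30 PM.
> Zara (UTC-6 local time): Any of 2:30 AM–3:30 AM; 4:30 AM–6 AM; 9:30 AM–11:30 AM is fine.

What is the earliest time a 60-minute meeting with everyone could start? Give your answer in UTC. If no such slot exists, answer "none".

08:30

Alice in UTC: 08:30-13:30, 15:00-17:30 (add 3h to convert from UTC-3).
Zara in UTC: 08:30-09:30, 10:30-12:00, 15:30-17:30 (add 6h to convert from UTC-6).
Alice ∩ Zara: 08:30-09:30, 10:30-12:00, 15:30-17:30.
The first common window of at least 60 minutes is 08:30-09:30, so the earliest start is 08:30.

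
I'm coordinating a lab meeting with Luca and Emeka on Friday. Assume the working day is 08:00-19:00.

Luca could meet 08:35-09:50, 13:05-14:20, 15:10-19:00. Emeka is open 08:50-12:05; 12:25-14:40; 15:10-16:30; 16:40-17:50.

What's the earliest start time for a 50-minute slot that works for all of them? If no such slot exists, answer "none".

Luca ∩ Emeka: 08:50-09:50, 13:05-14:20, 15:10-16:30, 16:40-17:50.
Those are the intersection windows.
The first common window of at least 50 minutes is 08:50-09:50, so the earliest start is 08:50.

08:50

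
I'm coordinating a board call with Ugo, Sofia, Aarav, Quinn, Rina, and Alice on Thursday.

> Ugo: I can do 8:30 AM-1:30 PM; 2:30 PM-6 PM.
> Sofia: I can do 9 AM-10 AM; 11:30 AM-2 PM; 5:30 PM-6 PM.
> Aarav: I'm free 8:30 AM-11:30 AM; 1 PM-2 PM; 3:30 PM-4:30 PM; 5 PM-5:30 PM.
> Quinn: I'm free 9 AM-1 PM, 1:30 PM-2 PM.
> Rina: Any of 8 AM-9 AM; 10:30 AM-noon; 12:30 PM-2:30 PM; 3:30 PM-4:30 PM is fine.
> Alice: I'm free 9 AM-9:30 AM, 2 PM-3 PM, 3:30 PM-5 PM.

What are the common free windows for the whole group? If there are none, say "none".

none

Ugo ∩ Sofia: 09:00-10:00, 11:30-13:30, 17:30-18:00.
Ugo ∩ Sofia ∩ Aarav: 09:00-10:00, 13:00-13:30.
Ugo ∩ Sofia ∩ Aarav ∩ Quinn: 09:00-10:00.
Ugo ∩ Sofia ∩ Aarav ∩ Quinn ∩ Rina: ∅.
Ugo ∩ Sofia ∩ Aarav ∩ Quinn ∩ Rina ∩ Alice: ∅.
There is no time when everyone is free.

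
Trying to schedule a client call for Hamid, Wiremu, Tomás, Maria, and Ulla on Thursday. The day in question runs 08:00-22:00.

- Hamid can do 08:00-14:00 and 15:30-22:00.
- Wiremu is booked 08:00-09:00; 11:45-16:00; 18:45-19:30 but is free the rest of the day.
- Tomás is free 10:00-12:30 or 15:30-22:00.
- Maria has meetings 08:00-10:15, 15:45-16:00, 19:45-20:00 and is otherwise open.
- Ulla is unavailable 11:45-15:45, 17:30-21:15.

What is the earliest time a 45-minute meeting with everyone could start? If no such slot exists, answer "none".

10:15

Hamid free: 08:00-14:00, 15:30-22:00.
Wiremu free: 09:00-11:45, 16:00-18:45, 19:30-22:00 (invert busy blocks within the working day).
Tomás free: 10:00-12:30, 15:30-22:00.
Maria free: 10:15-15:45, 16:00-19:45, 20:00-22:00 (invert busy blocks within the working day).
Ulla free: 08:00-11:45, 15:45-17:30, 21:15-22:00 (invert busy blocks within the working day).
Hamid ∩ Wiremu: 09:00-11:45, 16:00-18:45, 19:30-22:00.
Hamid ∩ Wiremu ∩ Tomás: 10:00-11:45, 16:00-18:45, 19:30-22:00.
Hamid ∩ Wiremu ∩ Tomás ∩ Maria: 10:15-11:45, 16:00-18:45, 19:30-19:45, 20:00-22:00.
Hamid ∩ Wiremu ∩ Tomás ∩ Maria ∩ Ulla: 10:15-11:45, 16:00-17:30, 21:15-22:00.
The first common window of at least 45 minutes is 10:15-11:45, so the earliest start is 10:15.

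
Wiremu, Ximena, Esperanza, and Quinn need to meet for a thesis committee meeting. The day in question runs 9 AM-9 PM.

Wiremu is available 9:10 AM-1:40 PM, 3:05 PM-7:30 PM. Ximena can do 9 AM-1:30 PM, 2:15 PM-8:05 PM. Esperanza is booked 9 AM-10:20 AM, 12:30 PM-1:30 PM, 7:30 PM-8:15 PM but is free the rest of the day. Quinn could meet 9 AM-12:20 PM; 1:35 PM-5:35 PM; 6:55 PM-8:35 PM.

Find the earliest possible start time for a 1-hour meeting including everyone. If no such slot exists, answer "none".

10:20

Wiremu free: 09:10-13:40, 15:05-19:30.
Ximena free: 09:00-13:30, 14:15-20:05.
Esperanza free: 10:20-12:30, 13:30-19:30, 20:15-21:00 (invert busy blocks within the working day).
Quinn free: 09:00-12:20, 13:35-17:35, 18:55-20:35.
Wiremu ∩ Ximena: 09:10-13:30, 15:05-19:30.
Wiremu ∩ Ximena ∩ Esperanza: 10:20-12:30, 15:05-19:30.
Wiremu ∩ Ximena ∩ Esperanza ∩ Quinn: 10:20-12:20, 15:05-17:35, 18:55-19:30.
The first common window of at least 60 minutes is 10:20-12:20, so the earliest start is 10:20.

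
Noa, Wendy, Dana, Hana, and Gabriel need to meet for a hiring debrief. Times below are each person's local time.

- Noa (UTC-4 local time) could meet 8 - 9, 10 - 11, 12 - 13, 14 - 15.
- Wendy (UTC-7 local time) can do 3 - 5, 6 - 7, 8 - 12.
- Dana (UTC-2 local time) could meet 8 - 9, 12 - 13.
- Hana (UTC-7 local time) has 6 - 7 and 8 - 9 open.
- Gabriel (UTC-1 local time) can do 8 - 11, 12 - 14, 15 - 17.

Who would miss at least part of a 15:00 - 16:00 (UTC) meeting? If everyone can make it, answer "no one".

Noa in UTC: 12:00-13:00, 14:00-15:00, 16:00-17:00, 18:00-19:00 (add 4h to convert from UTC-4).
Wendy in UTC: 10:00-12:00, 13:00-14:00, 15:00-19:00 (add 7h to convert from UTC-7).
Dana in UTC: 10:00-11:00, 14:00-15:00 (add 2h to convert from UTC-2).
Hana in UTC: 13:00-14:00, 15:00-16:00 (add 7h to convert from UTC-7).
Gabriel in UTC: 09:00-12:00, 13:00-15:00, 16:00-18:00 (add 1h to convert from UTC-1).
Noa: not fully free for 15:00-16:00. Wendy: free for 15:00-16:00. Dana: not fully free for 15:00-16:00. Hana: free for 15:00-16:00. Gabriel: not fully free for 15:00-16:00.

Dana, Gabriel, Noa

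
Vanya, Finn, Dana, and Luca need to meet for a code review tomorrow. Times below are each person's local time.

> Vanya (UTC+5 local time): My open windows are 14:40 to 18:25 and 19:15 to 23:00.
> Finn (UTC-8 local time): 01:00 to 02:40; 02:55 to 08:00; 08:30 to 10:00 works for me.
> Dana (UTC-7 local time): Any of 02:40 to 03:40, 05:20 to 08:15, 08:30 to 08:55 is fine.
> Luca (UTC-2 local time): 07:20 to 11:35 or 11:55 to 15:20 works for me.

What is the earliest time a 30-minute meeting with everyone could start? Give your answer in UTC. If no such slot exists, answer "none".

09:40

Vanya in UTC: 09:40-13:25, 14:15-18:00 (subtract 5h to convert from UTC+5).
Finn in UTC: 09:00-10:40, 10:55-16:00, 16:30-18:00 (add 8h to convert from UTC-8).
Dana in UTC: 09:40-10:40, 12:20-15:15, 15:30-15:55 (add 7h to convert from UTC-7).
Luca in UTC: 09:20-13:35, 13:55-17:20 (add 2h to convert from UTC-2).
Vanya ∩ Finn: 09:40-10:40, 10:55-13:25, 14:15-16:00, 16:30-18:00.
Vanya ∩ Finn ∩ Dana: 09:40-10:40, 12:20-13:25, 14:15-15:15, 15:30-15:55.
Vanya ∩ Finn ∩ Dana ∩ Luca: 09:40-10:40, 12:20-13:25, 14:15-15:15, 15:30-15:55.
The first common window of at least 30 minutes is 09:40-10:40, so the earliest start is 09:40.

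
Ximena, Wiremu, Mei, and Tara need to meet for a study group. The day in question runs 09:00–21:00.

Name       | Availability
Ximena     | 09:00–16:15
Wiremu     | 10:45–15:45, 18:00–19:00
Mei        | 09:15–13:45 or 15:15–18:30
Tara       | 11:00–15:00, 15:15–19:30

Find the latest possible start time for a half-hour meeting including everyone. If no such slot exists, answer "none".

Ximena ∩ Wiremu: 10:45-15:45.
Ximena ∩ Wiremu ∩ Mei: 10:45-13:45, 15:15-15:45.
Ximena ∩ Wiremu ∩ Mei ∩ Tara: 11:00-13:45, 15:15-15:45.
So the common availability across everyone is 11:00-13:45, 15:15-15:45.
The last common window of at least 30 minutes is 15:15-15:45; a 30-minute meeting can start as late as 15:15 and still end by 15:45.

15:15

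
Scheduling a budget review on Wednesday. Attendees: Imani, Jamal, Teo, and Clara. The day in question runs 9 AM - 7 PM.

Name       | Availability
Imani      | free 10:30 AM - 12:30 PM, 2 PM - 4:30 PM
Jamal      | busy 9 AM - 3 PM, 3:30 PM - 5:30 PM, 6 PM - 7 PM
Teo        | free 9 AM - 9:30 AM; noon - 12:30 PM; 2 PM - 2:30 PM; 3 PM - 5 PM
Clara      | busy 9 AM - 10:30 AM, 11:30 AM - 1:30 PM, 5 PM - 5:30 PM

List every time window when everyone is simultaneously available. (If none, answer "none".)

Imani free: 10:30-12:30, 14:00-16:30.
Jamal free: 15:00-15:30, 17:30-18:00 (invert busy blocks within the working day).
Teo free: 09:00-09:30, 12:00-12:30, 14:00-14:30, 15:00-17:00.
Clara free: 10:30-11:30, 13:30-17:00, 17:30-19:00 (invert busy blocks within the working day).
Imani ∩ Jamal: 15:00-15:30.
Imani ∩ Jamal ∩ Teo: 15:00-15:30.
Imani ∩ Jamal ∩ Teo ∩ Clara: 15:00-15:30.

15:00-15:30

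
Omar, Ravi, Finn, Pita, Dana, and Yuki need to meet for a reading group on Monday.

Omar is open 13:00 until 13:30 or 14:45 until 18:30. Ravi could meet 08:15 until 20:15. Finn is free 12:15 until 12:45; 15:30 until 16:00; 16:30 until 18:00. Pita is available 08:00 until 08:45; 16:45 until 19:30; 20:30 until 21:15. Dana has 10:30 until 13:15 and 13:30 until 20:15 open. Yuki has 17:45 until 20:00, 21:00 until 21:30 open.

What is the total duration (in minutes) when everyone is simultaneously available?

15

Omar ∩ Ravi: 13:00-13:30, 14:45-18:30.
Omar ∩ Ravi ∩ Finn: 15:30-16:00, 16:30-18:00.
Omar ∩ Ravi ∩ Finn ∩ Pita: 16:45-18:00.
Omar ∩ Ravi ∩ Finn ∩ Pita ∩ Dana: 16:45-18:00.
Omar ∩ Ravi ∩ Finn ∩ Pita ∩ Dana ∩ Yuki: 17:45-18:00.
Those are the intersection windows.
That's a single block of 15 minutes.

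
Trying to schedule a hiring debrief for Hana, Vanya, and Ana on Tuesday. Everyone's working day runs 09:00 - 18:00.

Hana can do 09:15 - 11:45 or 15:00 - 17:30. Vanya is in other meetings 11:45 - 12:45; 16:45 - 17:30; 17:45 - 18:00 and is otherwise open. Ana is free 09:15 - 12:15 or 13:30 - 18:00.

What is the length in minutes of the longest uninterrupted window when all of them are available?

Hana free: 09:15-11:45, 15:00-17:30.
Vanya free: 09:00-11:45, 12:45-16:45, 17:30-17:45 (invert busy blocks within the working day).
Ana free: 09:15-12:15, 13:30-18:00.
Hana ∩ Vanya: 09:15-11:45, 15:00-16:45.
Hana ∩ Vanya ∩ Ana: 09:15-11:45, 15:00-16:45.
Those are the intersection windows.
The longest is 09:15-11:45 at 150 minutes.

150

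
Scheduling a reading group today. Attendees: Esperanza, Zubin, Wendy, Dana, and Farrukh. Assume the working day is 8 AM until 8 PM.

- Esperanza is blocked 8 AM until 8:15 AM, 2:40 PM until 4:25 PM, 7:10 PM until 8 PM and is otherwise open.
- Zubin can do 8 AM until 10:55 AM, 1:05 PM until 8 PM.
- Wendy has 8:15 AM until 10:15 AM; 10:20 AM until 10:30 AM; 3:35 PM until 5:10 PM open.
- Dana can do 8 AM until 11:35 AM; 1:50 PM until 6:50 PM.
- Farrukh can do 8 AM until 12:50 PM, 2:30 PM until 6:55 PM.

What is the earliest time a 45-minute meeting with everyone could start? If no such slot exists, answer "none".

Esperanza free: 08:15-14:40, 16:25-19:10 (invert busy blocks within the working day).
Zubin free: 08:00-10:55, 13:05-20:00.
Wendy free: 08:15-10:15, 10:20-10:30, 15:35-17:10.
Dana free: 08:00-11:35, 13:50-18:50.
Farrukh free: 08:00-12:50, 14:30-18:55.
Esperanza ∩ Zubin: 08:15-10:55, 13:05-14:40, 16:25-19:10.
Esperanza ∩ Zubin ∩ Wendy: 08:15-10:15, 10:20-10:30, 16:25-17:10.
Esperanza ∩ Zubin ∩ Wendy ∩ Dana: 08:15-10:15, 10:20-10:30, 16:25-17:10.
Esperanza ∩ Zubin ∩ Wendy ∩ Dana ∩ Farrukh: 08:15-10:15, 10:20-10:30, 16:25-17:10.
So the common availability across everyone is 08:15-10:15, 10:20-10:30, 16:25-17:10.
The first common window of at least 45 minutes is 08:15-10:15, so the earliest start is 08:15.

08:15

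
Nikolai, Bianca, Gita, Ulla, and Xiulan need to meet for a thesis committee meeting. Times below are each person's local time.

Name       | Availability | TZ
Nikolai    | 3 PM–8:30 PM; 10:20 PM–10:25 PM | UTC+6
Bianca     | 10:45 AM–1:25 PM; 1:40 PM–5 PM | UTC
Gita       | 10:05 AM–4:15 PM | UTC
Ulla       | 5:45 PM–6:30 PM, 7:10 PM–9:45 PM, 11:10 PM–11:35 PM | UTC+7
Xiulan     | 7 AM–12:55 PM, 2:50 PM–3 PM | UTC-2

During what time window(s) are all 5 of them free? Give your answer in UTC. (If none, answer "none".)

Nikolai in UTC: 09:00-14:30, 16:20-16:25 (subtract 6h to convert from UTC+6).
Bianca in UTC: 10:45-13:25, 13:40-17:00.
Gita in UTC: 10:05-16:15.
Ulla in UTC: 10:45-11:30, 12:10-14:45, 16:10-16:35 (subtract 7h to convert from UTC+7).
Xiulan in UTC: 09:00-14:55, 16:50-17:00 (add 2h to convert from UTC-2).
Nikolai ∩ Bianca: 10:45-13:25, 13:40-14:30, 16:20-16:25.
Nikolai ∩ Bianca ∩ Gita: 10:45-13:25, 13:40-14:30.
Nikolai ∩ Bianca ∩ Gita ∩ Ulla: 10:45-11:30, 12:10-13:25, 13:40-14:30.
Nikolai ∩ Bianca ∩ Gita ∩ Ulla ∩ Xiulan: 10:45-11:30, 12:10-13:25, 13:40-14:30.
So the common availability across everyone is 10:45-11:30, 12:10-13:25, 13:40-14:30.

10:45-11:30, 12:10-13:25, 13:40-14:30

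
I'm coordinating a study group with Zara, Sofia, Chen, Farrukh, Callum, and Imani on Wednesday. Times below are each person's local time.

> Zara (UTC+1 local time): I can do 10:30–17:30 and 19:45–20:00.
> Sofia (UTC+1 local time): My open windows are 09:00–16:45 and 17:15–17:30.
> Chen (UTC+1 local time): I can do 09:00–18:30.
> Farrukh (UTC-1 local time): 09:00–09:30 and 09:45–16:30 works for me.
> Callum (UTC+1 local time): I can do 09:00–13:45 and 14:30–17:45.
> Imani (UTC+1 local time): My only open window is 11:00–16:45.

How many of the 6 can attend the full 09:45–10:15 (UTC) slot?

Zara in UTC: 09:30-16:30, 18:45-19:00 (subtract 1h to convert from UTC+1).
Sofia in UTC: 08:00-15:45, 16:15-16:30 (subtract 1h to convert from UTC+1).
Chen in UTC: 08:00-17:30 (subtract 1h to convert from UTC+1).
Farrukh in UTC: 10:00-10:30, 10:45-17:30 (add 1h to convert from UTC-1).
Callum in UTC: 08:00-12:45, 13:30-16:45 (subtract 1h to convert from UTC+1).
Imani in UTC: 10:00-15:45 (subtract 1h to convert from UTC+1).
Zara, Sofia, Chen, and Callum can make the full 09:45-10:15 slot — that's 4.

4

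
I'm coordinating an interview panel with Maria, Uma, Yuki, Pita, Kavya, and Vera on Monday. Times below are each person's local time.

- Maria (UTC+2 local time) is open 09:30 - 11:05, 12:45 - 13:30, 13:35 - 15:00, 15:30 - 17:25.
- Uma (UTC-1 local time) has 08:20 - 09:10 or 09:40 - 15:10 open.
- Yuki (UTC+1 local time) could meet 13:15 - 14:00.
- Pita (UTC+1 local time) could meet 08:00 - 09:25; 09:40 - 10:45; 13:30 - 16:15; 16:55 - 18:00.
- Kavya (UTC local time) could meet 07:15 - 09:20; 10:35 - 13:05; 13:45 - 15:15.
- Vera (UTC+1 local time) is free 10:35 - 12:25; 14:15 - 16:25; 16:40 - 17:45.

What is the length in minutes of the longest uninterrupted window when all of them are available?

0

Maria in UTC: 07:30-09:05, 10:45-11:30, 11:35-13:00, 13:30-15:25 (subtract 2h to convert from UTC+2).
Uma in UTC: 09:20-10:10, 10:40-16:10 (add 1h to convert from UTC-1).
Yuki in UTC: 12:15-13:00 (subtract 1h to convert from UTC+1).
Pita in UTC: 07:00-08:25, 08:40-09:45, 12:30-15:15, 15:55-17:00 (subtract 1h to convert from UTC+1).
Kavya in UTC: 07:15-09:20, 10:35-13:05, 13:45-15:15.
Vera in UTC: 09:35-11:25, 13:15-15:25, 15:40-16:45 (subtract 1h to convert from UTC+1).
Maria ∩ Uma: 10:45-11:30, 11:35-13:00, 13:30-15:25.
Maria ∩ Uma ∩ Yuki: 12:15-13:00.
Maria ∩ Uma ∩ Yuki ∩ Pita: 12:30-13:00.
Maria ∩ Uma ∩ Yuki ∩ Pita ∩ Kavya: 12:30-13:00.
Maria ∩ Uma ∩ Yuki ∩ Pita ∩ Kavya ∩ Vera: ∅.
There is no time when everyone is free.
No common window exists, so the longest block is 0 minutes.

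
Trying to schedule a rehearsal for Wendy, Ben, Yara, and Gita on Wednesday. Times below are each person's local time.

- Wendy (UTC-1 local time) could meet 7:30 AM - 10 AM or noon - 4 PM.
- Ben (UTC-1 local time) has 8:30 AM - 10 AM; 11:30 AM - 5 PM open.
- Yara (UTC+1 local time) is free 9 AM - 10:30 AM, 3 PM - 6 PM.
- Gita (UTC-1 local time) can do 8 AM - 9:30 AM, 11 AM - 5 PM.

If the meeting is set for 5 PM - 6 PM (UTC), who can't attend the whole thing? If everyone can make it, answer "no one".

Wendy in UTC: 08:30-11:00, 13:00-17:00 (add 1h to convert from UTC-1).
Ben in UTC: 09:30-11:00, 12:30-18:00 (add 1h to convert from UTC-1).
Yara in UTC: 08:00-09:30, 14:00-17:00 (subtract 1h to convert from UTC+1).
Gita in UTC: 09:00-10:30, 12:00-18:00 (add 1h to convert from UTC-1).
Wendy: not fully free for 17:00-18:00. Ben: free for 17:00-18:00. Yara: not fully free for 17:00-18:00. Gita: free for 17:00-18:00.

Wendy, Yara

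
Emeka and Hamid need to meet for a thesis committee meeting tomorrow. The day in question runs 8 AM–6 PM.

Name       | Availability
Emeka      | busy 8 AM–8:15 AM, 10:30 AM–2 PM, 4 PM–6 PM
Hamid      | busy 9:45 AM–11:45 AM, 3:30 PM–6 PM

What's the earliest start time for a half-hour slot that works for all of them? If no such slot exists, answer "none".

Emeka free: 08:15-10:30, 14:00-16:00 (invert busy blocks within the working day).
Hamid free: 08:00-09:45, 11:45-15:30 (invert busy blocks within the working day).
Emeka ∩ Hamid: 08:15-09:45, 14:00-15:30.
The first common window of at least 30 minutes is 08:15-09:45, so the earliest start is 08:15.

08:15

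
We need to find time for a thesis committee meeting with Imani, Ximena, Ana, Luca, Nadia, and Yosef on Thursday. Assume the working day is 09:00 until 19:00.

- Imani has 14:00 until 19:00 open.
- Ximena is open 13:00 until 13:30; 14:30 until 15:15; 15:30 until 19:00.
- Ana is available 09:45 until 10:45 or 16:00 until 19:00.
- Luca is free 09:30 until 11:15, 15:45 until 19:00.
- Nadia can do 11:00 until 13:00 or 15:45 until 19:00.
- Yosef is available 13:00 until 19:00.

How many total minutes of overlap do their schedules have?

Imani ∩ Ximena: 14:30-15:15, 15:30-19:00.
Imani ∩ Ximena ∩ Ana: 16:00-19:00.
Imani ∩ Ximena ∩ Ana ∩ Luca: 16:00-19:00.
Imani ∩ Ximena ∩ Ana ∩ Luca ∩ Nadia: 16:00-19:00.
Imani ∩ Ximena ∩ Ana ∩ Luca ∩ Nadia ∩ Yosef: 16:00-19:00.
Those are the intersection windows.
That's a single block of 180 minutes.

180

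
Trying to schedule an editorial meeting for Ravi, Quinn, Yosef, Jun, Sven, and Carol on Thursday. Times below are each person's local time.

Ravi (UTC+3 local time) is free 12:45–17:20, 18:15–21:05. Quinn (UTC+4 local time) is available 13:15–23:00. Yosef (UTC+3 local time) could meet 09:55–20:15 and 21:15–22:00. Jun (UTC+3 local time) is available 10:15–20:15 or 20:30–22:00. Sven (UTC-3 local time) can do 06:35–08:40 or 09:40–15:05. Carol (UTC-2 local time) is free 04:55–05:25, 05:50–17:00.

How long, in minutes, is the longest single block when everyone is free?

Ravi in UTC: 09:45-14:20, 15:15-18:05 (subtract 3h to convert from UTC+3).
Quinn in UTC: 09:15-19:00 (subtract 4h to convert from UTC+4).
Yosef in UTC: 06:55-17:15, 18:15-19:00 (subtract 3h to convert from UTC+3).
Jun in UTC: 07:15-17:15, 17:30-19:00 (subtract 3h to convert from UTC+3).
Sven in UTC: 09:35-11:40, 12:40-18:05 (add 3h to convert from UTC-3).
Carol in UTC: 06:55-07:25, 07:50-19:00 (add 2h to convert from UTC-2).
Ravi ∩ Quinn: 09:45-14:20, 15:15-18:05.
Ravi ∩ Quinn ∩ Yosef: 09:45-14:20, 15:15-17:15.
Ravi ∩ Quinn ∩ Yosef ∩ Jun: 09:45-14:20, 15:15-17:15.
Ravi ∩ Quinn ∩ Yosef ∩ Jun ∩ Sven: 09:45-11:40, 12:40-14:20, 15:15-17:15.
Ravi ∩ Quinn ∩ Yosef ∩ Jun ∩ Sven ∩ Carol: 09:45-11:40, 12:40-14:20, 15:15-17:15.
So the common availability across everyone is 09:45-11:40, 12:40-14:20, 15:15-17:15.
The longest is 15:15-17:15 at 120 minutes.

120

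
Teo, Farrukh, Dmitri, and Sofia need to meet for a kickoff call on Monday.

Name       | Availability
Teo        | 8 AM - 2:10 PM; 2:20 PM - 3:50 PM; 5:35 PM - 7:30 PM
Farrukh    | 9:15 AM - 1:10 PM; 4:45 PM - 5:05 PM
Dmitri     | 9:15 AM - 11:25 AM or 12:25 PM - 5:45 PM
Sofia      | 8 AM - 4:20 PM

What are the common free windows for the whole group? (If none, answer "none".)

Teo ∩ Farrukh: 09:15-13:10.
Teo ∩ Farrukh ∩ Dmitri: 09:15-11:25, 12:25-13:10.
Teo ∩ Farrukh ∩ Dmitri ∩ Sofia: 09:15-11:25, 12:25-13:10.
Those are the intersection windows.

09:15-11:25, 12:25-13:10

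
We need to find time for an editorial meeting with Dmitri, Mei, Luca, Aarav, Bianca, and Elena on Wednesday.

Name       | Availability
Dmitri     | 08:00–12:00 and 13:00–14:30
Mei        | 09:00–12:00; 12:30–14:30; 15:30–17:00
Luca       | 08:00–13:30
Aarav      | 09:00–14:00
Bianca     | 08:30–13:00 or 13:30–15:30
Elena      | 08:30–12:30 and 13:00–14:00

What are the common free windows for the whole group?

Dmitri ∩ Mei: 09:00-12:00, 13:00-14:30.
Dmitri ∩ Mei ∩ Luca: 09:00-12:00, 13:00-13:30.
Dmitri ∩ Mei ∩ Luca ∩ Aarav: 09:00-12:00, 13:00-13:30.
Dmitri ∩ Mei ∩ Luca ∩ Aarav ∩ Bianca: 09:00-12:00.
Dmitri ∩ Mei ∩ Luca ∩ Aarav ∩ Bianca ∩ Elena: 09:00-12:00.

09:00-12:00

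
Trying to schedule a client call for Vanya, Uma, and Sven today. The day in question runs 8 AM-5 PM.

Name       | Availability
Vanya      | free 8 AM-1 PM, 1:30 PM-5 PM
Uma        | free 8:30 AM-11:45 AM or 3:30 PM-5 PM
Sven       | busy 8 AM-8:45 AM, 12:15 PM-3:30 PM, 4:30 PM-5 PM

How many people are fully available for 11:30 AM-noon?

2

Vanya free: 08:00-13:00, 13:30-17:00.
Uma free: 08:30-11:45, 15:30-17:00.
Sven free: 08:45-12:15, 15:30-16:30 (invert busy blocks within the working day).
Vanya and Sven can make the full 11:30-12:00 slot — that's 2.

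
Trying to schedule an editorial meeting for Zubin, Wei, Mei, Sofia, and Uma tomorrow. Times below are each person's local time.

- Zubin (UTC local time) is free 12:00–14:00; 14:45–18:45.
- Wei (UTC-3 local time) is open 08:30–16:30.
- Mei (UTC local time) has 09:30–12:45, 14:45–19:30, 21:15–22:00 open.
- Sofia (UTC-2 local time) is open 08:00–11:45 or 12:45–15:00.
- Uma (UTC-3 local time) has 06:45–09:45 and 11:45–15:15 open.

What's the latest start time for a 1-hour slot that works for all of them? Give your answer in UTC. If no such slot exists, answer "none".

16:00

Zubin in UTC: 12:00-14:00, 14:45-18:45.
Wei in UTC: 11:30-19:30 (add 3h to convert from UTC-3).
Mei in UTC: 09:30-12:45, 14:45-19:30, 21:15-22:00.
Sofia in UTC: 10:00-13:45, 14:45-17:00 (add 2h to convert from UTC-2).
Uma in UTC: 09:45-12:45, 14:45-18:15 (add 3h to convert from UTC-3).
Zubin ∩ Wei: 12:00-14:00, 14:45-18:45.
Zubin ∩ Wei ∩ Mei: 12:00-12:45, 14:45-18:45.
Zubin ∩ Wei ∩ Mei ∩ Sofia: 12:00-12:45, 14:45-17:00.
Zubin ∩ Wei ∩ Mei ∩ Sofia ∩ Uma: 12:00-12:45, 14:45-17:00.
The last common window of at least 60 minutes is 14:45-17:00; a 60-minute meeting can start as late as 16:00 and still end by 17:00.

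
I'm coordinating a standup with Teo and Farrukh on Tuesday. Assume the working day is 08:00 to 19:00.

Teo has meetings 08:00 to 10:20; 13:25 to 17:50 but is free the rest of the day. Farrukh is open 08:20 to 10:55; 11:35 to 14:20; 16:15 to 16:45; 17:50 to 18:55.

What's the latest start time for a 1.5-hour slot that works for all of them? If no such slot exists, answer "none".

Teo free: 10:20-13:25, 17:50-19:00 (invert busy blocks within the working day).
Farrukh free: 08:20-10:55, 11:35-14:20, 16:15-16:45, 17:50-18:55.
Teo ∩ Farrukh: 10:20-10:55, 11:35-13:25, 17:50-18:55.
The last common window of at least 90 minutes is 11:35-13:25; a 90-minute meeting can start as late as 11:55 and still end by 13:25.

11:55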